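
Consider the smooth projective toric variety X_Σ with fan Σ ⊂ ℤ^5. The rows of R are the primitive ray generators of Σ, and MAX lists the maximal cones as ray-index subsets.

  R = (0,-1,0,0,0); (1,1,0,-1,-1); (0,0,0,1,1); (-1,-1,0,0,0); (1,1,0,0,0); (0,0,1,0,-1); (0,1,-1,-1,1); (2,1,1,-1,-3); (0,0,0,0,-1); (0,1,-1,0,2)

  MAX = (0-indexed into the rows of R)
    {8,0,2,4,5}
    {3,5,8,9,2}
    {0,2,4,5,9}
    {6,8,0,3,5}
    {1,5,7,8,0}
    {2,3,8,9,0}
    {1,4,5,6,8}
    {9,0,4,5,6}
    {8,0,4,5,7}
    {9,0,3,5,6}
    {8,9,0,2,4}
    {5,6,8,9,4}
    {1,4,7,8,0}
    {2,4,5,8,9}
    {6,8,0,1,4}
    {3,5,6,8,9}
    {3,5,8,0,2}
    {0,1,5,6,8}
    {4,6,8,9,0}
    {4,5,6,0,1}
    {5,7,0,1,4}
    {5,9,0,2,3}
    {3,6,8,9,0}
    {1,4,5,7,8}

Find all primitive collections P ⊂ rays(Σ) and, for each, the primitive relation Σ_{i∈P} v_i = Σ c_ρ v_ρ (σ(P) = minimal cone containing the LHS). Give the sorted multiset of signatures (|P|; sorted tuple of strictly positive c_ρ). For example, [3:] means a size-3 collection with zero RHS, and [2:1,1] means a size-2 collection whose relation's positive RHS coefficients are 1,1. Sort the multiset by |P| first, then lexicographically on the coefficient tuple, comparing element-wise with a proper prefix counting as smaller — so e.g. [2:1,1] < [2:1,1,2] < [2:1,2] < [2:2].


The 12 primitive collections of Σ (r=10, n=5):

  • {3,4}:  v_{3} + v_{4} = 0  ⟹  sig = [2:]
  • {1,2}:  v_{1} + v_{2} = v_{4}  ⟹  sig = [2:1]
  • {2,6}:  v_{2} + v_{6} = v_{9}  ⟹  sig = [2:1]
  • {1,9}:  v_{1} + v_{9} = v_{4} + v_{6}  ⟹  sig = [2:1,1]
  • {7,9}:  v_{7} + v_{9} = v_{1} + v_{4}  ⟹  sig = [2:1,1]
  • {1,3}:  v_{1} + v_{3} = v_{0} + v_{5} + v_{6} + v_{8}  ⟹  sig = [2:1,1,1,1]
  • {3,7}:  v_{3} + v_{7} = v_{0} + v_{1} + v_{5} + v_{8}  ⟹  sig = [2:1,1,1,1]
  • {2,7}:  v_{2} + v_{7} = v_{0} + 2·v_{4} + v_{5} + v_{8}  ⟹  sig = [2:1,1,1,2]
  • {6,7}:  v_{6} + v_{7} = 2·v_{1}  ⟹  sig = [2:2]
  • {0,5,8,9}:  v_{0} + v_{5} + v_{8} + v_{9} = 0  ⟹  sig = [4:]
  • {0,1,4,5,8}:  v_{0} + v_{1} + v_{4} + v_{5} + v_{8} = v_{7}  ⟹  sig = [5:1]
  • {0,4,5,6,8}:  v_{0} + v_{4} + v_{5} + v_{6} + v_{8} = v_{1}  ⟹  sig = [5:1]

Sorted signature multiset PRS(X):
{ [2:],  [2:1] ×2,  [2:1,1] ×2,  [2:1,1,1,1] ×2,  [2:1,1,1,2],  [2:2],  [4:],  [5:1] ×2 }


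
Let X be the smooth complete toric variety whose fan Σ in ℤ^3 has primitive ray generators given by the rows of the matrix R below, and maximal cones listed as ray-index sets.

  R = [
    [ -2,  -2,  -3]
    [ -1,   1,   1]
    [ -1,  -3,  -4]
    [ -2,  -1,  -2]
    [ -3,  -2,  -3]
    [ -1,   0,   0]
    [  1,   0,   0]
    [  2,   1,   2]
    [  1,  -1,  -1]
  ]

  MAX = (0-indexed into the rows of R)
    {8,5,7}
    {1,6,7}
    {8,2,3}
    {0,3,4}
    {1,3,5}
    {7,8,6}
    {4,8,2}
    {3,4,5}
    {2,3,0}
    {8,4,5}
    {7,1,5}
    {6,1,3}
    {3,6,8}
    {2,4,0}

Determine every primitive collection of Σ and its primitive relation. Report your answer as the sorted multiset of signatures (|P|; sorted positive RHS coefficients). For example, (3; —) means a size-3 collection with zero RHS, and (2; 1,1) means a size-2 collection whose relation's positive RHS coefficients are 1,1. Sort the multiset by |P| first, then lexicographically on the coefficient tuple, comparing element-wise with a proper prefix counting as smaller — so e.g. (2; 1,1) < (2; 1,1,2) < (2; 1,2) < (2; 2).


Σ has 18 primitive collections:

  P = {1,8}:  v_{1} + v_{8} = 0 — sig = (2; —)
  P = {3,7}:  v_{3} + v_{7} = 0 — sig = (2; —)
  P = {5,6}:  v_{5} + v_{6} = 0 — sig = (2; —)
  P = {0,5}:  v_{0} + v_{5} = v_{4} — sig = (2; 1)
  P = {0,8}:  v_{0} + v_{8} = v_{2} — sig = (2; 1)
  P = {1,2}:  v_{1} + v_{2} = v_{0} — sig = (2; 1)
  P = {4,6}:  v_{4} + v_{6} = v_{0} — sig = (2; 1)
  P = {0,1}:  v_{0} + v_{1} = v_{3} + v_{5} — sig = (2; 1,1)
  P = {0,6}:  v_{0} + v_{6} = v_{3} + v_{8} — sig = (2; 1,1)
  P = {0,7}:  v_{0} + v_{7} = v_{5} + v_{8} — sig = (2; 1,1)
  P = {2,5}:  v_{2} + v_{5} = v_{4} + v_{8} — sig = (2; 1,1)
  P = {1,4}:  v_{1} + v_{4} = v_{3} + 2·v_{5} — sig = (2; 1,2)
  P = {2,6}:  v_{2} + v_{6} = v_{3} + 2·v_{8} — sig = (2; 1,2)
  P = {2,7}:  v_{2} + v_{7} = v_{5} + 2·v_{8} — sig = (2; 1,2)
  P = {4,7}:  v_{4} + v_{7} = 2·v_{5} + v_{8} — sig = (2; 1,2)
  P = {3,5,8}:  v_{3} + v_{5} + v_{8} = v_{0} — sig = (3; 1)
  P = {3,4,8}:  v_{3} + v_{4} + v_{8} = 2·v_{0} — sig = (3; 2)
  P = {2,3,4}:  v_{2} + v_{3} + v_{4} = 3·v_{0} — sig = (3; 3)

Hence PRS(X_Σ) =
    (2; —)
    (2; —)
    (2; —)
    (2; 1)
    (2; 1)
    (2; 1)
    (2; 1)
    (2; 1,1)
    (2; 1,1)
    (2; 1,1)
    (2; 1,1)
    (2; 1,2)
    (2; 1,2)
    (2; 1,2)
    (2; 1,2)
    (3; 1)
    (3; 2)
    (3; 3)


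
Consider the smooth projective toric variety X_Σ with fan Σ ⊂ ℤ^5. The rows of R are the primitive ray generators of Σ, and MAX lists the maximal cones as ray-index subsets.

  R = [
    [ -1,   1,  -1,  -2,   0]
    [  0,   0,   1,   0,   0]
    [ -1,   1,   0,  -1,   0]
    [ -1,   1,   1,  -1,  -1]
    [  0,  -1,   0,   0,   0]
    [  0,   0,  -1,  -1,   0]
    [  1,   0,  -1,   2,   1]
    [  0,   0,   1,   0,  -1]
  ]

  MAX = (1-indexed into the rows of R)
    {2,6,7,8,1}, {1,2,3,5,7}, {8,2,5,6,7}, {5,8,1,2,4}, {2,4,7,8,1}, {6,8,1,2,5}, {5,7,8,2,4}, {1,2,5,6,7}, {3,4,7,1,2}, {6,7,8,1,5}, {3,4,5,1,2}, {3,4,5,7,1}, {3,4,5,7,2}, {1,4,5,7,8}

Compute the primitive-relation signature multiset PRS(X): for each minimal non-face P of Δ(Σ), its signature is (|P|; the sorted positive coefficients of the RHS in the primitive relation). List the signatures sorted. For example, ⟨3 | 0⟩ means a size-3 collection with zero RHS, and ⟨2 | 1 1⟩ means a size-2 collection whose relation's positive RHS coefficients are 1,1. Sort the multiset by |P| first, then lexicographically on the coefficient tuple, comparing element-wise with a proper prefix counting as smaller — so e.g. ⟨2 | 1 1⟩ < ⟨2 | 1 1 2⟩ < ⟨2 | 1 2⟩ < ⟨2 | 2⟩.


Σ has 5 primitive collections:

  P = {3,6}:  v_{3} + v_{6} = v_{1}  ⇒ sig = ⟨2 | 1⟩
  P = {3,8}:  v_{3} + v_{8} = v_{4}  ⇒ sig = ⟨2 | 1⟩
  P = {4,6}:  v_{4} + v_{6} = v_{1} + v_{8}  ⇒ sig = ⟨2 | 1 1⟩
  P = {1,2,5,7,8}:  v_{1} + v_{2} + v_{5} + v_{7} + v_{8} = 0  ⇒ sig = ⟨5 | 0⟩
  P = {1,2,4,5,7}:  v_{1} + v_{2} + v_{4} + v_{5} + v_{7} = v_{3}  ⇒ sig = ⟨5 | 1⟩

Hence PRS(X_Σ) =
[⟨2 | 1⟩, ⟨2 | 1⟩, ⟨2 | 1 1⟩, ⟨5 | 0⟩, ⟨5 | 1⟩]


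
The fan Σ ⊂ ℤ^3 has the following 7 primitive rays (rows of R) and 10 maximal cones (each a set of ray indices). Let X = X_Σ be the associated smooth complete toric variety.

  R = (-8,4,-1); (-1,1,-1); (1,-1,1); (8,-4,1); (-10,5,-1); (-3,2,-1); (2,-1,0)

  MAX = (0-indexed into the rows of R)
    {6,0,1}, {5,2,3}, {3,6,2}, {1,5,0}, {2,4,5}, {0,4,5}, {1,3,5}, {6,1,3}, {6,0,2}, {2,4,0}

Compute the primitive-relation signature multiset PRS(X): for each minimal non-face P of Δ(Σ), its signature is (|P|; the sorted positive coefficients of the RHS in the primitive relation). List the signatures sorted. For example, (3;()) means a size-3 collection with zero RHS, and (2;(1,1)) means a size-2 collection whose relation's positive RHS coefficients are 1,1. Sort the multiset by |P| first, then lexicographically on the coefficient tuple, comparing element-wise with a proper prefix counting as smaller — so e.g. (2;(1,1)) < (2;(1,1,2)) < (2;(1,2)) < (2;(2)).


Δ(Σ) — 7 vertices, 7 min non-faces:

  • {0,3}:  v_{0} + v_{3} = 0 ; sig = (2;())
  • {1,2}:  v_{1} + v_{2} = 0 ; sig = (2;())
  • {4,6}:  v_{4} + v_{6} = v_{0} ; sig = (2;(1))
  • {5,6}:  v_{5} + v_{6} = v_{1} ; sig = (2;(1))
  • {1,4}:  v_{1} + v_{4} = v_{0} + v_{5} ; sig = (2;(1,1))
  • {3,4}:  v_{3} + v_{4} = v_{2} + v_{5} ; sig = (2;(1,1))
  • {0,2,5}:  v_{0} + v_{2} + v_{5} = v_{4} ; sig = (3;(1))

so the primitive-relation signature multiset is
[(2;()), (2;()), (2;(1)), (2;(1)), (2;(1,1)), (2;(1,1)), (3;(1))]


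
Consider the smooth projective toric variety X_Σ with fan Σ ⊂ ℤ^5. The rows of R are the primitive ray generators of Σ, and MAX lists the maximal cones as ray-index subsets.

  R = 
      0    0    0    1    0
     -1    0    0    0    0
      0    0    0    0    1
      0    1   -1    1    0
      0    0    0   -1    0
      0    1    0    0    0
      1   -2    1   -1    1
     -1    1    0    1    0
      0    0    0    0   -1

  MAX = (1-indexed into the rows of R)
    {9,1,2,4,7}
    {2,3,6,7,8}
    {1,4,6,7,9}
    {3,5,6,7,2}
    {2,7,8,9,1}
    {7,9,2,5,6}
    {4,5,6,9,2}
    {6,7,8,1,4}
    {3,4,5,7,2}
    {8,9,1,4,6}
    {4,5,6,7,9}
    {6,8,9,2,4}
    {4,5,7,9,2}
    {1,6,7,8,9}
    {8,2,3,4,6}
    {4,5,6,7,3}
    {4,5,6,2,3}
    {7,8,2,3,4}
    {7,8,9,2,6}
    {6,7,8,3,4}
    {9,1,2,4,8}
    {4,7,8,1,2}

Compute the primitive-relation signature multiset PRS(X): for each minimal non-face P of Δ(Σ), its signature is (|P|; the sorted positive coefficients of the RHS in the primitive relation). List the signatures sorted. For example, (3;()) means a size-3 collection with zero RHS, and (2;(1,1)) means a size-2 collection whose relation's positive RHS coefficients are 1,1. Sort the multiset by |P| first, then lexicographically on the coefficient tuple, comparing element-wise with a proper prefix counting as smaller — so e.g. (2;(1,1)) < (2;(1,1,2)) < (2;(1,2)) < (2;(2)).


Primitive collections (7):

  P={1,5}:  v_{1} + v_{5} = 0  ⇒ sig = (2;())
  P={3,9}:  v_{3} + v_{9} = 0  ⇒ sig = (2;())
  P={5,8}:  v_{5} + v_{8} = v_{2} + v_{6}  ⇒ sig = (2;(1,1))
  P={1,3}:  v_{1} + v_{3} = v_{4} + v_{7} + v_{8}  ⇒ sig = (2;(1,1,1))
  P={1,2,6}:  v_{1} + v_{2} + v_{6} = v_{8}  ⇒ sig = (3;(1))
  P={2,4,6,7}:  v_{2} + v_{4} + v_{6} + v_{7} = v_{3}  ⇒ sig = (4;(1))
  P={4,7,8,9}:  v_{4} + v_{7} + v_{8} + v_{9} = v_{1}  ⇒ sig = (4;(1))

Signatures (|P|; sorted positive RHS coefficients), sorted:
[(2;()), (2;()), (2;(1,1)), (2;(1,1,1)), (3;(1)), (4;(1)), (4;(1))]


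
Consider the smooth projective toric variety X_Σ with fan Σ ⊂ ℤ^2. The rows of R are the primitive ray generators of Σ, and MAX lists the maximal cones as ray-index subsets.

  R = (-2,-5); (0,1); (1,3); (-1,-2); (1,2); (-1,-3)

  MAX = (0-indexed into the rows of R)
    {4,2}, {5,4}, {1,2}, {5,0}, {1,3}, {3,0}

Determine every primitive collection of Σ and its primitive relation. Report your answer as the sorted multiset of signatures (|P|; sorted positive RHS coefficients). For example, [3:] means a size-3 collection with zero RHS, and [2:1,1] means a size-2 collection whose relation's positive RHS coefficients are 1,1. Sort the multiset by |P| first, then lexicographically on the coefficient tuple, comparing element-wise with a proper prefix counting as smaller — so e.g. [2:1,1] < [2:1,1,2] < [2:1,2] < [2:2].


Σ has 9 primitive collections:

  P = {2,5}:  v_{2} + v_{5} = 0  so sig = [2:]
  P = {3,4}:  v_{3} + v_{4} = 0  so sig = [2:]
  P = {0,2}:  v_{0} + v_{2} = v_{3}  so sig = [2:1]
  P = {0,4}:  v_{0} + v_{4} = v_{5}  so sig = [2:1]
  P = {1,4}:  v_{1} + v_{4} = v_{2}  so sig = [2:1]
  P = {1,5}:  v_{1} + v_{5} = v_{3}  so sig = [2:1]
  P = {2,3}:  v_{2} + v_{3} = v_{1}  so sig = [2:1]
  P = {3,5}:  v_{3} + v_{5} = v_{0}  so sig = [2:1]
  P = {0,1}:  v_{0} + v_{1} = 2·v_{3}  so sig = [2:2]

Hence PRS(X_Σ) =
[[2:], [2:], [2:1], [2:1], [2:1], [2:1], [2:1], [2:1], [2:2]]


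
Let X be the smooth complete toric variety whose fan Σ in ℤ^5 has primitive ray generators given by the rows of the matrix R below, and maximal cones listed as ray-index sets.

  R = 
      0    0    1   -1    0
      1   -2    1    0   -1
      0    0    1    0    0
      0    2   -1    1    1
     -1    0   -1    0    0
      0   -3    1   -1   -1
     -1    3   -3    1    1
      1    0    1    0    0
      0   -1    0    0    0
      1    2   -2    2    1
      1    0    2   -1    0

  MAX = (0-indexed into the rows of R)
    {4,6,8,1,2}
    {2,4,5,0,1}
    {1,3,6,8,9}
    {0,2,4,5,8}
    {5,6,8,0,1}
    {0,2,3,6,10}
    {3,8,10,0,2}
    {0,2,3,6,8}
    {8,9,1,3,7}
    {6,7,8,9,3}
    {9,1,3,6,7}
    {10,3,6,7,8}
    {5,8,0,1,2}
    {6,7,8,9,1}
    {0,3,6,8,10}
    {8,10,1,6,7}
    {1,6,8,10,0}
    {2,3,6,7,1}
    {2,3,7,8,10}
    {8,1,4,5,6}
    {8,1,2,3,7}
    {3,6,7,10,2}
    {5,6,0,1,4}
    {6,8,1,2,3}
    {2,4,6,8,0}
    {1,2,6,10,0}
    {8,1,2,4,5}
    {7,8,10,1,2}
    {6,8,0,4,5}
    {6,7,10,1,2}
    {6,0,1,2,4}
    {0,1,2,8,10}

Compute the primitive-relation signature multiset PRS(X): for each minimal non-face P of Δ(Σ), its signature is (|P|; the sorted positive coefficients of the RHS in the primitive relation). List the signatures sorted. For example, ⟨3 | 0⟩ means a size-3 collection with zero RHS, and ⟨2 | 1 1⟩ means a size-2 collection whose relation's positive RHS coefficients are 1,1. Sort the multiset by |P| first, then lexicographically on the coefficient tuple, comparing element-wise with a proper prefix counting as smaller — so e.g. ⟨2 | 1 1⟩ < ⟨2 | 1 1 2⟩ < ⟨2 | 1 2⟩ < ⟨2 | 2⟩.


Primitive collections (20):

  {4,7}:  v_{4} + v_{7} = 0  so sig = ⟨2 | 0⟩
  {0,7}:  v_{0} + v_{7} = v_{10}  so sig = ⟨2 | 1⟩
  {3,5}:  v_{3} + v_{5} = v_{8}  so sig = ⟨2 | 1⟩
  {4,10}:  v_{4} + v_{10} = v_{0}  so sig = ⟨2 | 1⟩
  {3,4}:  v_{3} + v_{4} = v_{2} + v_{6} + v_{8}  so sig = ⟨2 | 1 1 1⟩
  {5,7}:  v_{5} + v_{7} = v_{0} + v_{1} + v_{8}  so sig = ⟨2 | 1 1 1⟩
  {4,9}:  v_{4} + v_{9} = v_{1} + v_{3} + v_{6} + v_{8}  so sig = ⟨2 | 1 1 1 1⟩
  {5,9}:  v_{5} + v_{9} = v_{1} + v_{6} + v_{7} + 2·v_{8}  so sig = ⟨2 | 1 1 1 2⟩
  {0,9}:  v_{0} + v_{9} = v_{6} + 2·v_{7} + v_{8}  so sig = ⟨2 | 1 1 2⟩
  {5,10}:  v_{5} + v_{10} = 2·v_{0} + v_{1} + v_{8}  so sig = ⟨2 | 1 1 2⟩
  {9,10}:  v_{9} + v_{10} = v_{6} + 3·v_{7} + v_{8}  so sig = ⟨2 | 1 1 3⟩
  {2,9}:  v_{2} + v_{9} = v_{1} + 2·v_{3}  so sig = ⟨2 | 1 2⟩
  {0,1,3}:  v_{0} + v_{1} + v_{3} = v_{7}  so sig = ⟨3 | 1⟩
  {2,5,6}:  v_{2} + v_{5} + v_{6} = v_{4}  so sig = ⟨3 | 1⟩
  {1,3,10}:  v_{1} + v_{3} + v_{10} = 2·v_{7}  so sig = ⟨3 | 2⟩
  {0,1,4,8}:  v_{0} + v_{1} + v_{4} + v_{8} = v_{5}  so sig = ⟨4 | 1⟩
  {2,6,7,8}:  v_{2} + v_{6} + v_{7} + v_{8} = v_{3}  so sig = ⟨4 | 1⟩
  {2,6,8,10}:  v_{2} + v_{6} + v_{8} + v_{10} = v_{0} + v_{3}  so sig = ⟨4 | 1 1⟩
  {0,1,2,6,8}:  v_{0} + v_{1} + v_{2} + v_{6} + v_{8} = 0  so sig = ⟨5 | 0⟩
  {1,3,6,7,8}:  v_{1} + v_{3} + v_{6} + v_{7} + v_{8} = v_{9}  so sig = ⟨5 | 1⟩

Hence PRS(X_Σ) =
    ⟨2 | 0⟩
    ⟨2 | 1⟩
    ⟨2 | 1⟩
    ⟨2 | 1⟩
    ⟨2 | 1 1 1⟩
    ⟨2 | 1 1 1⟩
    ⟨2 | 1 1 1 1⟩
    ⟨2 | 1 1 1 2⟩
    ⟨2 | 1 1 2⟩
    ⟨2 | 1 1 2⟩
    ⟨2 | 1 1 3⟩
    ⟨2 | 1 2⟩
    ⟨3 | 1⟩
    ⟨3 | 1⟩
    ⟨3 | 2⟩
    ⟨4 | 1⟩
    ⟨4 | 1⟩
    ⟨4 | 1 1⟩
    ⟨5 | 0⟩
    ⟨5 | 1⟩


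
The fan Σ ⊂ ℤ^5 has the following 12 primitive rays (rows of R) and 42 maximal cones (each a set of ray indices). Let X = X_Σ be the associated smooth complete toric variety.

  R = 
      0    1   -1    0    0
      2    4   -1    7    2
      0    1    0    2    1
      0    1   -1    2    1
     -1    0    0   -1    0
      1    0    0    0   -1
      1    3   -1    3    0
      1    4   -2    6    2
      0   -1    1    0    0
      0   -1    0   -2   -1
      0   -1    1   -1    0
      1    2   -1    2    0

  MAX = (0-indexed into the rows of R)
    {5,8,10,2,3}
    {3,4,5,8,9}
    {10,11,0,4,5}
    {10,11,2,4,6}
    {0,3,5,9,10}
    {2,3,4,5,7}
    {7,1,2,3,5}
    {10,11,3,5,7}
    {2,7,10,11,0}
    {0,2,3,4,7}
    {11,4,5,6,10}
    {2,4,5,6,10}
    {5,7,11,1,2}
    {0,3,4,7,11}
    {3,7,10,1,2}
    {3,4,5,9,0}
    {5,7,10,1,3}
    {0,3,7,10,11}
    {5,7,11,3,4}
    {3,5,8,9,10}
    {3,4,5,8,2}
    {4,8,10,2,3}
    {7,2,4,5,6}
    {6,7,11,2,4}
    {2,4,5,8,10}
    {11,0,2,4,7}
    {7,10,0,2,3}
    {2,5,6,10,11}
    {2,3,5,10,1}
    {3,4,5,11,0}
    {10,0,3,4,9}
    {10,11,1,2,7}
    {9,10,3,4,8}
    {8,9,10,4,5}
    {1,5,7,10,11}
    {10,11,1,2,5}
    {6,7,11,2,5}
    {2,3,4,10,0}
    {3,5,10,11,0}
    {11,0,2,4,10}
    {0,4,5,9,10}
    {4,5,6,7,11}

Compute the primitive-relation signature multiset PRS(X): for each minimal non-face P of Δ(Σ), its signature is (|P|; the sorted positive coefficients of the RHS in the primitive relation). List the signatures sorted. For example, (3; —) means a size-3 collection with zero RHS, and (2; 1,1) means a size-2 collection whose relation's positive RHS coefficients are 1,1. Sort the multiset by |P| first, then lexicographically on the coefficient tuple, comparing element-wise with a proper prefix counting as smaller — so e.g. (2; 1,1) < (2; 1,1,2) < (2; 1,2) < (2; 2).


Minimal non-faces — 25 found among 12 rays, 42 max cones:

  P={0,8}:  v_{0} + v_{8} = 0  ⟹  sig = (2; —)
  P={2,9}:  v_{2} + v_{9} = 0  ⟹  sig = (2; —)
  P={7,9}:  v_{7} + v_{9} = v_{3} + v_{11}  ⟹  sig = (2; 1,1)
  P={8,11}:  v_{8} + v_{11} = v_{2} + v_{5}  ⟹  sig = (2; 1,1)
  P={9,11}:  v_{9} + v_{11} = v_{0} + v_{5}  ⟹  sig = (2; 1,1)
  P={0,1}:  v_{0} + v_{1} = v_{7} + v_{10} + v_{11}  ⟹  sig = (2; 1,1,1)
  P={1,9}:  v_{1} + v_{9} = v_{5} + v_{7} + v_{10}  ⟹  sig = (2; 1,1,1)
  P={3,6}:  v_{3} + v_{6} = v_{4} + v_{5} + v_{7}  ⟹  sig = (2; 1,1,1)
  P={6,9}:  v_{6} + v_{9} = v_{4} + v_{5} + v_{11}  ⟹  sig = (2; 1,1,1)
  P={7,8}:  v_{7} + v_{8} = 2·v_{2} + v_{3} + v_{5}  ⟹  sig = (2; 1,1,2)
  P={1,8}:  v_{1} + v_{8} = 3·v_{2} + v_{3} + 2·v_{5} + v_{10}  ⟹  sig = (2; 1,1,2,3)
  P={0,6}:  v_{0} + v_{6} = v_{4} + 2·v_{11}  ⟹  sig = (2; 1,2)
  P={1,4}:  v_{1} + v_{4} = 2·v_{2} + v_{11}  ⟹  sig = (2; 1,2)
  P={6,8}:  v_{6} + v_{8} = 2·v_{2} + v_{4} + 2·v_{5}  ⟹  sig = (2; 1,2,2)
  P={1,6}:  v_{1} + v_{6} = 3·v_{2} + v_{5} + 2·v_{11}  ⟹  sig = (2; 1,2,3)
  P={0,2,5}:  v_{0} + v_{2} + v_{5} = v_{11}  ⟹  sig = (3; 1)
  P={2,3,11}:  v_{2} + v_{3} + v_{11} = v_{7}  ⟹  sig = (3; 1)
  P={1,3,11}:  v_{1} + v_{3} + v_{11} = v_{5} + 2·v_{7} + v_{10}  ⟹  sig = (3; 1,1,2)
  P={0,5,7}:  v_{0} + v_{5} + v_{7} = v_{3} + 2·v_{11}  ⟹  sig = (3; 1,2)
  P={4,7,10}:  v_{4} + v_{7} + v_{10} = v_{0} + 2·v_{2}  ⟹  sig = (3; 1,2)
  P={6,7,10}:  v_{6} + v_{7} + v_{10} = 2·v_{2} + 2·v_{11}  ⟹  sig = (3; 2,2)
  P={3,4,5,10}:  v_{3} + v_{4} + v_{5} + v_{10} = 0  ⟹  sig = (4; —)
  P={2,4,5,11}:  v_{2} + v_{4} + v_{5} + v_{11} = v_{6}  ⟹  sig = (4; 1)
  P={2,5,7,10}:  v_{2} + v_{5} + v_{7} + v_{10} = v_{1}  ⟹  sig = (4; 1)
  P={3,4,10,11}:  v_{3} + v_{4} + v_{10} + v_{11} = v_{0} + v_{2}  ⟹  sig = (4; 1,1)

so the primitive-relation signature multiset is
{ (2; —) ×2,  (2; 1,1) ×3,  (2; 1,1,1) ×4,  (2; 1,1,2),  (2; 1,1,2,3),  (2; 1,2) ×2,  (2; 1,2,2),  (2; 1,2,3),  (3; 1) ×2,  (3; 1,1,2),  (3; 1,2) ×2,  (3; 2,2),  (4; —),  (4; 1) ×2,  (4; 1,1) }


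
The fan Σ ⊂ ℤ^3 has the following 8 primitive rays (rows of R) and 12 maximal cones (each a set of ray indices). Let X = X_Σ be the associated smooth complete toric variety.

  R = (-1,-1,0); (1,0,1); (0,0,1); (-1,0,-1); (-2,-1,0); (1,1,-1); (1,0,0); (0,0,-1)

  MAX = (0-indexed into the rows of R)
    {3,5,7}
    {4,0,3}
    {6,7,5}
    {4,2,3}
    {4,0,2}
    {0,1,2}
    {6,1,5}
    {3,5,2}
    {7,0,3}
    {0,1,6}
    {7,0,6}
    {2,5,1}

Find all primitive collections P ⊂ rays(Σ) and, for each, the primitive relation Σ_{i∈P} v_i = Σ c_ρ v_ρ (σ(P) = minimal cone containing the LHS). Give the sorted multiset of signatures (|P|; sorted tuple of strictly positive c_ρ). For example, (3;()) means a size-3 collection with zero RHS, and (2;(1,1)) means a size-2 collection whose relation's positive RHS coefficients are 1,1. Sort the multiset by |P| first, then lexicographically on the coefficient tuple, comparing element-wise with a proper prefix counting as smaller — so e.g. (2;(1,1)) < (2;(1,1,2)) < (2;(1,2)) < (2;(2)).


Δ(Σ) — 8 vertices, 11 min non-faces:

  • {1,3}:  v_{1} + v_{3} = 0  so sig = (2;())
  • {2,7}:  v_{2} + v_{7} = 0  so sig = (2;())
  • {0,5}:  v_{0} + v_{5} = v_{7}  so sig = (2;(1))
  • {1,7}:  v_{1} + v_{7} = v_{6}  so sig = (2;(1))
  • {2,6}:  v_{2} + v_{6} = v_{1}  so sig = (2;(1))
  • {3,6}:  v_{3} + v_{6} = v_{7}  so sig = (2;(1))
  • {4,5}:  v_{4} + v_{5} = v_{3}  so sig = (2;(1))
  • {4,6}:  v_{4} + v_{6} = v_{0}  so sig = (2;(1))
  • {1,4}:  v_{1} + v_{4} = v_{0} + v_{2}  so sig = (2;(1,1))
  • {4,7}:  v_{4} + v_{7} = v_{0} + v_{3}  so sig = (2;(1,1))
  • {0,2,3}:  v_{0} + v_{2} + v_{3} = v_{4}  so sig = (3;(1))

Signatures (|P|; sorted positive RHS coefficients), sorted:
[(2;()), (2;()), (2;(1)), (2;(1)), (2;(1)), (2;(1)), (2;(1)), (2;(1)), (2;(1,1)), (2;(1,1)), (3;(1))]


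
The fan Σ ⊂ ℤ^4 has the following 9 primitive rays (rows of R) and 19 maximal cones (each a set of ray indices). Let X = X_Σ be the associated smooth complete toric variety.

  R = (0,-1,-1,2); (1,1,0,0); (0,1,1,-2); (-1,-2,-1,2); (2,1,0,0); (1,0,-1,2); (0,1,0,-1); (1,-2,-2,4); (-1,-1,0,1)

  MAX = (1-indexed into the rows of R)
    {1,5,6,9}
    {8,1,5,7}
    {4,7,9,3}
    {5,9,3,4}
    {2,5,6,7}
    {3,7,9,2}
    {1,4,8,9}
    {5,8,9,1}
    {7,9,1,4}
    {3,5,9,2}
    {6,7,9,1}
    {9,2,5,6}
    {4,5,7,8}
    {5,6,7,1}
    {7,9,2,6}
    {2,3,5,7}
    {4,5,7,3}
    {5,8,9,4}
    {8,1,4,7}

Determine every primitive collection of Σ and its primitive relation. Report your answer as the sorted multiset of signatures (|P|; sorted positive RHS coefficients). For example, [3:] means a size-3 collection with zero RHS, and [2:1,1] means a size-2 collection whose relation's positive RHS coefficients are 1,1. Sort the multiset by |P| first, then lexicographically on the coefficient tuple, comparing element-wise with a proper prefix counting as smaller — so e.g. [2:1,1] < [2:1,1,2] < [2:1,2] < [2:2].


11 minimal non-faces of Δ(Σ) (on 9 rays):

  P = {1,3}:  v_{1} + v_{3} = 0 — sig = [2:]
  P = {1,2}:  v_{1} + v_{2} = v_{6} — sig = [2:1]
  P = {2,4}:  v_{2} + v_{4} = v_{1} — sig = [2:1]
  P = {3,6}:  v_{3} + v_{6} = v_{2} — sig = [2:1]
  P = {3,8}:  v_{3} + v_{8} = v_{4} + v_{5} — sig = [2:1,1]
  P = {2,8}:  v_{2} + v_{8} = 2·v_{1} + v_{5} — sig = [2:1,2]
  P = {6,8}:  v_{6} + v_{8} = 3·v_{1} + v_{5} — sig = [2:1,3]
  P = {4,6}:  v_{4} + v_{6} = 2·v_{1} — sig = [2:2]
  P = {1,4,5}:  v_{1} + v_{4} + v_{5} = v_{8} — sig = [3:1]
  P = {5,7,9}:  v_{5} + v_{7} + v_{9} = v_{2} — sig = [3:1]
  P = {7,8,9}:  v_{7} + v_{8} + v_{9} = 2·v_{1} — sig = [3:2]

Sorted signature multiset PRS(X):
{ [2:],  [2:1] ×3,  [2:1,1],  [2:1,2],  [2:1,3],  [2:2],  [3:1] ×2,  [3:2] }


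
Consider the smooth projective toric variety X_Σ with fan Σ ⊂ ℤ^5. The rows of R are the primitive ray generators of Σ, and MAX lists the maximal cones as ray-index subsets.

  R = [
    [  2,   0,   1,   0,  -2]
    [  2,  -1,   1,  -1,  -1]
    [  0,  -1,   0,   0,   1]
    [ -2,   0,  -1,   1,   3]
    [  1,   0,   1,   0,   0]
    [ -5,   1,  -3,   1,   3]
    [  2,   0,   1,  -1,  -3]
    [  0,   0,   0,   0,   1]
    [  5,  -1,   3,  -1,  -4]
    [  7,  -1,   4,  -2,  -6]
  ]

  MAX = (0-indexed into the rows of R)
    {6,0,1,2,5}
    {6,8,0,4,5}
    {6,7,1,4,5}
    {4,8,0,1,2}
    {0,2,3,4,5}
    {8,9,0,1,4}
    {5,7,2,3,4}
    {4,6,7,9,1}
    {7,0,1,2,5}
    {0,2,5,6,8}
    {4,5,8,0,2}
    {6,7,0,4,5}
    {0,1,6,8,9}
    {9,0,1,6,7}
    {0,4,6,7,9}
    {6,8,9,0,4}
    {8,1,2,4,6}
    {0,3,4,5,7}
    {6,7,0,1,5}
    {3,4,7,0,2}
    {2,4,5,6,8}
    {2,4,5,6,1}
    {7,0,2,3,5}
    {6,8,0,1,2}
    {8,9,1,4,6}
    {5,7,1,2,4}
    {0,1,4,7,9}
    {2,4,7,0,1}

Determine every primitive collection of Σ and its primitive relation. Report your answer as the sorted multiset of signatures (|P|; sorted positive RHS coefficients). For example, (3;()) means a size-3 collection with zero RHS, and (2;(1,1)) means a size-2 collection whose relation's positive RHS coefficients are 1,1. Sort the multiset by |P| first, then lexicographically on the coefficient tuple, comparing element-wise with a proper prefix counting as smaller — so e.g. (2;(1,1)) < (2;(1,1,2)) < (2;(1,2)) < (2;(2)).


13 minimal non-faces of Δ(Σ) (on 10 rays):

  P={3,6}:  v_{3} + v_{6} = 0  →  sig = (2;())
  P={5,9}:  v_{5} + v_{9} = v_{6}  →  sig = (2;(1))
  P={1,3}:  v_{1} + v_{3} = v_{2} + v_{7}  →  sig = (2;(1,1))
  P={2,9}:  v_{2} + v_{9} = v_{1} + v_{8}  →  sig = (2;(1,1))
  P={3,8}:  v_{3} + v_{8} = v_{0} + v_{2} + v_{4}  →  sig = (2;(1,1,1))
  P={3,9}:  v_{3} + v_{9} = v_{0} + v_{1} + v_{4}  →  sig = (2;(1,1,1))
  P={7,8}:  v_{7} + v_{8} = v_{0} + v_{1} + v_{4}  →  sig = (2;(1,1,1))
  P={2,6,7}:  v_{2} + v_{6} + v_{7} = v_{1}  →  sig = (3;(1))
  P={1,5,8}:  v_{1} + v_{5} + v_{8} = v_{2} + v_{6}  →  sig = (3;(1,1))
  P={0,1,4,5}:  v_{0} + v_{1} + v_{4} + v_{5} = 0  →  sig = (4;())
  P={0,1,4,6}:  v_{0} + v_{1} + v_{4} + v_{6} = v_{9}  →  sig = (4;(1))
  P={0,2,4,6}:  v_{0} + v_{2} + v_{4} + v_{6} = v_{8}  →  sig = (4;(1))
  P={0,2,4,5,7}:  v_{0} + v_{2} + v_{4} + v_{5} + v_{7} = v_{3}  →  sig = (5;(1))

Signatures (|P|; sorted positive RHS coefficients), sorted:
[(2;()), (2;(1)), (2;(1,1)), (2;(1,1)), (2;(1,1,1)), (2;(1,1,1)), (2;(1,1,1)), (3;(1)), (3;(1,1)), (4;()), (4;(1)), (4;(1)), (5;(1))]


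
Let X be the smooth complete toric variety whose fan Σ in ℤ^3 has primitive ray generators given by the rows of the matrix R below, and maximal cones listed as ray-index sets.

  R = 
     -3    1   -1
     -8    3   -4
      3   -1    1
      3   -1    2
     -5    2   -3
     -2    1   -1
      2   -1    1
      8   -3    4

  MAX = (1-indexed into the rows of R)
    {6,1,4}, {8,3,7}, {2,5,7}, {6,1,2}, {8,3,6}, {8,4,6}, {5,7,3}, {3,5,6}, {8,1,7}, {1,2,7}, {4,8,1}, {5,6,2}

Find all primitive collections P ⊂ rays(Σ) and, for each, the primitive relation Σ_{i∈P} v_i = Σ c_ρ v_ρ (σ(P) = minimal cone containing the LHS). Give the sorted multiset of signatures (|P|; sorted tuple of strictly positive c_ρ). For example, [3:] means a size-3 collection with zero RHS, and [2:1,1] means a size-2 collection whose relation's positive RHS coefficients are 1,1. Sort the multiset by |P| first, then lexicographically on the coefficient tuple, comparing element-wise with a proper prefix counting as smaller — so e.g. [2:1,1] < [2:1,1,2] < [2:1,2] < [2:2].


Σ has 11 primitive collections:

  • {1,3}:  v_{1} + v_{3} = 0  so sig = [2:]
  • {2,8}:  v_{2} + v_{8} = 0  so sig = [2:]
  • {6,7}:  v_{6} + v_{7} = 0  so sig = [2:]
  • {1,5}:  v_{1} + v_{5} = v_{2}  so sig = [2:1]
  • {2,3}:  v_{2} + v_{3} = v_{5}  so sig = [2:1]
  • {4,5}:  v_{4} + v_{5} = v_{6}  so sig = [2:1]
  • {5,8}:  v_{5} + v_{8} = v_{3}  so sig = [2:1]
  • {2,4}:  v_{2} + v_{4} = v_{1} + v_{6}  so sig = [2:1,1]
  • {3,4}:  v_{3} + v_{4} = v_{6} + v_{8}  so sig = [2:1,1]
  • {4,7}:  v_{4} + v_{7} = v_{1} + v_{8}  so sig = [2:1,1]
  • {1,6,8}:  v_{1} + v_{6} + v_{8} = v_{4}  so sig = [3:1]

Sorted signature multiset PRS(X):
    |P|=2: 10 collections, coeffs (), (), (), (1), (1), (1), (1), (1,1), (1,1), (1,1)
    |P|=3: 1 collection, coeffs (1)


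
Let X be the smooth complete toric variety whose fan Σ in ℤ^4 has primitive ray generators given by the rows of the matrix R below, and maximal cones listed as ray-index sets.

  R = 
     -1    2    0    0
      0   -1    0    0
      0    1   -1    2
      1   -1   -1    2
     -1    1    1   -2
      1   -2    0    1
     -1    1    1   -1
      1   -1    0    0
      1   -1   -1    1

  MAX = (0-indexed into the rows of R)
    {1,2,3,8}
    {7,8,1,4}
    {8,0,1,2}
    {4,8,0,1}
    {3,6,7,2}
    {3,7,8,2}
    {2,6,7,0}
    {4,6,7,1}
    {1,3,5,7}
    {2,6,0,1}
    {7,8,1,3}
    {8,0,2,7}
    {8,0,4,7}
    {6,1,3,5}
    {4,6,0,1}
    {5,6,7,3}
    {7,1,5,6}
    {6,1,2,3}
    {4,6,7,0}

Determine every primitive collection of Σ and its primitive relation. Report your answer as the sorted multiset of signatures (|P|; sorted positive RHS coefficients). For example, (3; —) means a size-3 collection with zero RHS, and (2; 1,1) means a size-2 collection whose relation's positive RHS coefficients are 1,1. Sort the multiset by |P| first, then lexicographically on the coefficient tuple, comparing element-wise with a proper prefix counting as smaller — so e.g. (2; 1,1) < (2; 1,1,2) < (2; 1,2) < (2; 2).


Δ(Σ) — 9 vertices, 11 min non-faces:

  • {3,4}:  v_{3} + v_{4} = 0  →  sig = (2; —)
  • {6,8}:  v_{6} + v_{8} = 0  →  sig = (2; —)
  • {0,3}:  v_{0} + v_{3} = v_{2}  →  sig = (2; 1)
  • {2,4}:  v_{2} + v_{4} = v_{0}  →  sig = (2; 1)
  • {0,5}:  v_{0} + v_{5} = v_{3} + v_{6}  →  sig = (2; 1,1)
  • {4,5}:  v_{4} + v_{5} = v_{1} + v_{6} + v_{7}  →  sig = (2; 1,1,1)
  • {5,8}:  v_{5} + v_{8} = v_{1} + v_{3} + v_{7}  →  sig = (2; 1,1,1)
  • {2,5}:  v_{2} + v_{5} = 2·v_{3} + v_{6}  →  sig = (2; 1,2)
  • {0,1,7}:  v_{0} + v_{1} + v_{7} = 0  →  sig = (3; —)
  • {1,2,7}:  v_{1} + v_{2} + v_{7} = v_{3}  →  sig = (3; 1)
  • {1,3,6,7}:  v_{1} + v_{3} + v_{6} + v_{7} = v_{5}  →  sig = (4; 1)

Sorted signature multiset PRS(X):
    (2; —)
    (2; —)
    (2; 1)
    (2; 1)
    (2; 1,1)
    (2; 1,1,1)
    (2; 1,1,1)
    (2; 1,2)
    (3; —)
    (3; 1)
    (4; 1)


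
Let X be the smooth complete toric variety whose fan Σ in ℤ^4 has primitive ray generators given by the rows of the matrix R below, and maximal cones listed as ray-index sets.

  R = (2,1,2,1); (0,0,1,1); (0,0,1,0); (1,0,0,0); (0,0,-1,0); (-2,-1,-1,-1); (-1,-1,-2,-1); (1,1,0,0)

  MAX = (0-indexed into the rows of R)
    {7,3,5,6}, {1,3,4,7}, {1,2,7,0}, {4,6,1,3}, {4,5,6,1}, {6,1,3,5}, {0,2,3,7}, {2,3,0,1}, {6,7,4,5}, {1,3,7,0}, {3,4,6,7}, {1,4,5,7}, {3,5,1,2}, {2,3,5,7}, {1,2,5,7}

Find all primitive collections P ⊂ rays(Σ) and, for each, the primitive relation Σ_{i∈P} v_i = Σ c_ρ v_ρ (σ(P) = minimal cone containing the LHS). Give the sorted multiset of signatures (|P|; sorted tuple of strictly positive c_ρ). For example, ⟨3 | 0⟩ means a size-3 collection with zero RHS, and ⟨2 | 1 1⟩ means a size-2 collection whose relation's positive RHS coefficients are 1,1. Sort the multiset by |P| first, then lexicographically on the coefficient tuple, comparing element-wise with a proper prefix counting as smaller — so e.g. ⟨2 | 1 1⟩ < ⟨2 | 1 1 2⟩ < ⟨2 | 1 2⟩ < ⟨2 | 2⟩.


Minimal non-faces — 9 found among 8 rays, 15 max cones:

  {2,4}:  v_{2} + v_{4} = 0 — sig = ⟨2 | 0⟩
  {0,5}:  v_{0} + v_{5} = v_{2} — sig = ⟨2 | 1⟩
  {0,6}:  v_{0} + v_{6} = v_{3} — sig = ⟨2 | 1⟩
  {2,6}:  v_{2} + v_{6} = v_{3} + v_{5} — sig = ⟨2 | 1 1⟩
  {0,4}:  v_{0} + v_{4} = v_{1} + v_{3} + v_{7} — sig = ⟨2 | 1 1 1⟩
  {1,6,7}:  v_{1} + v_{6} + v_{7} = v_{4} — sig = ⟨3 | 1⟩
  {3,4,5}:  v_{3} + v_{4} + v_{5} = v_{6} — sig = ⟨3 | 1⟩
  {1,3,5,7}:  v_{1} + v_{3} + v_{5} + v_{7} = 0 — sig = ⟨4 | 0⟩
  {1,2,3,7}:  v_{1} + v_{2} + v_{3} + v_{7} = v_{0} — sig = ⟨4 | 1⟩

so the primitive-relation signature multiset is
    |P|=2: 5 collections, coeffs (), (1), (1), (1,1), (1,1,1)
    |P|=3: 2 collections, coeffs (1), (1)
    |P|=4: 2 collections, coeffs (), (1)


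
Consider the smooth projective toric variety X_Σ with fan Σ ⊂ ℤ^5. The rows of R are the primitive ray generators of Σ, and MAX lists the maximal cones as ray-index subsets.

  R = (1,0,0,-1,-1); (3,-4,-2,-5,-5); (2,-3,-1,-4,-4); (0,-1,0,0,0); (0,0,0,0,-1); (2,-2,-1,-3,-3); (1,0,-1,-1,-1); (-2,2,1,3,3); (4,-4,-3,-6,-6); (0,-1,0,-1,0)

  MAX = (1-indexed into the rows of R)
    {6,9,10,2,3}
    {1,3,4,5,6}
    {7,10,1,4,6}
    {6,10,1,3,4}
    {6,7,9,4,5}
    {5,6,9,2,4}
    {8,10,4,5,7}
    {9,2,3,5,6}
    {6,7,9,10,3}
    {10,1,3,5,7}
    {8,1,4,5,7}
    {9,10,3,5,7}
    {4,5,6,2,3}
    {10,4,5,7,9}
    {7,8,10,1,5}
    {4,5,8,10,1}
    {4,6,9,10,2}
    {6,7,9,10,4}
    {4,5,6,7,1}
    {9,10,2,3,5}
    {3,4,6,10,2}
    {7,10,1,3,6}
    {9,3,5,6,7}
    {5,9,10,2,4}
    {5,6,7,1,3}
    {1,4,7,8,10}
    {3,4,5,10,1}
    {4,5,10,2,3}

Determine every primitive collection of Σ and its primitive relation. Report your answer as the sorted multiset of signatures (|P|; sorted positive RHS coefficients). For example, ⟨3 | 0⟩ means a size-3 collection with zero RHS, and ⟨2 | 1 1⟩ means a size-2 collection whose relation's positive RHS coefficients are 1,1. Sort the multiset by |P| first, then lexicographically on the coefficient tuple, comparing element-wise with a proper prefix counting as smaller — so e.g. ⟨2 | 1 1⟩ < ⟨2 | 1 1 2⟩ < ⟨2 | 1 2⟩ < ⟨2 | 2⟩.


11 collections generate NE(X_Σ); each relation:

  {6,8}:  v_{6} + v_{8} = 0  ⇒ sig = ⟨2 | 0⟩
  {2,7}:  v_{2} + v_{7} = v_{9}  ⇒ sig = ⟨2 | 1⟩
  {3,8}:  v_{3} + v_{8} = v_{5} + v_{10}  ⇒ sig = ⟨2 | 1 1⟩
  {2,8}:  v_{2} + v_{8} = v_{4} + v_{5} + v_{7} + v_{10}  ⇒ sig = ⟨2 | 1 1 1 1⟩
  {8,9}:  v_{8} + v_{9} = v_{4} + v_{5} + 2·v_{7} + v_{10}  ⇒ sig = ⟨2 | 1 1 1 2⟩
  {1,9}:  v_{1} + v_{9} = 2·v_{6} + v_{7}  ⇒ sig = ⟨2 | 1 2⟩
  {1,2}:  v_{1} + v_{2} = 2·v_{6}  ⇒ sig = ⟨2 | 2⟩
  {3,4,7}:  v_{3} + v_{4} + v_{7} = v_{2}  ⇒ sig = ⟨3 | 1⟩
  {5,6,10}:  v_{5} + v_{6} + v_{10} = v_{3}  ⇒ sig = ⟨3 | 1⟩
  {3,4,9}:  v_{3} + v_{4} + v_{9} = 2·v_{2}  ⇒ sig = ⟨3 | 2⟩
  {1,4,5,7,10}:  v_{1} + v_{4} + v_{5} + v_{7} + v_{10} = v_{6}  ⇒ sig = ⟨5 | 1⟩

Signatures (|P|; sorted positive RHS coefficients), sorted:
[⟨2 | 0⟩, ⟨2 | 1⟩, ⟨2 | 1 1⟩, ⟨2 | 1 1 1 1⟩, ⟨2 | 1 1 1 2⟩, ⟨2 | 1 2⟩, ⟨2 | 2⟩, ⟨3 | 1⟩, ⟨3 | 1⟩, ⟨3 | 2⟩, ⟨5 | 1⟩]


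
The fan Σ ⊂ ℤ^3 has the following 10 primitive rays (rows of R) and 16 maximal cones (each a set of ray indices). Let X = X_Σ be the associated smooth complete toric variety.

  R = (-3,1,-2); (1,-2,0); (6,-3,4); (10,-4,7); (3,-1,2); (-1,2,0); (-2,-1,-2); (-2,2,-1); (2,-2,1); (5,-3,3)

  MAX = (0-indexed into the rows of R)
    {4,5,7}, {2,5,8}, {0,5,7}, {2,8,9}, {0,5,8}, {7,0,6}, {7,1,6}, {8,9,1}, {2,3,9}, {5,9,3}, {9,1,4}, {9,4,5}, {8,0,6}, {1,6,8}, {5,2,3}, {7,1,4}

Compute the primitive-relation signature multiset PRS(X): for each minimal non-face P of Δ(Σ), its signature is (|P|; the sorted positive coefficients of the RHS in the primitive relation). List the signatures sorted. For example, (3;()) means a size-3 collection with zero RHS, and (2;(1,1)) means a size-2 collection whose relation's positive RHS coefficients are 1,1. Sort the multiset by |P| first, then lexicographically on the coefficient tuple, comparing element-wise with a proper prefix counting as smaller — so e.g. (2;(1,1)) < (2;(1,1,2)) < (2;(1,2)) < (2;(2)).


The 23 primitive collections of Σ (r=10, n=3):

  P = {0,4}:  v_{0} + v_{4} = 0  ⇒ sig = (2;())
  P = {1,5}:  v_{1} + v_{5} = 0  ⇒ sig = (2;())
  P = {7,8}:  v_{7} + v_{8} = 0  ⇒ sig = (2;())
  P = {0,1}:  v_{0} + v_{1} = v_{6}  ⇒ sig = (2;(1))
  P = {0,9}:  v_{0} + v_{9} = v_{8}  ⇒ sig = (2;(1))
  P = {4,6}:  v_{4} + v_{6} = v_{1}  ⇒ sig = (2;(1))
  P = {4,8}:  v_{4} + v_{8} = v_{9}  ⇒ sig = (2;(1))
  P = {5,6}:  v_{5} + v_{6} = v_{0}  ⇒ sig = (2;(1))
  P = {7,9}:  v_{7} + v_{9} = v_{4}  ⇒ sig = (2;(1))
  P = {1,2}:  v_{1} + v_{2} = v_{8} + v_{9}  ⇒ sig = (2;(1,1))
  P = {1,3}:  v_{1} + v_{3} = v_{2} + v_{9}  ⇒ sig = (2;(1,1))
  P = {2,7}:  v_{2} + v_{7} = v_{5} + v_{9}  ⇒ sig = (2;(1,1))
  P = {3,6}:  v_{3} + v_{6} = v_{2} + v_{8}  ⇒ sig = (2;(1,1))
  P = {6,9}:  v_{6} + v_{9} = v_{1} + v_{8}  ⇒ sig = (2;(1,1))
  P = {0,3}:  v_{0} + v_{3} = v_{2} + v_{5} + v_{8}  ⇒ sig = (2;(1,1,1))
  P = {0,2}:  v_{0} + v_{2} = v_{5} + 2·v_{8}  ⇒ sig = (2;(1,2))
  P = {2,4}:  v_{2} + v_{4} = v_{5} + 2·v_{9}  ⇒ sig = (2;(1,2))
  P = {2,6}:  v_{2} + v_{6} = 2·v_{8}  ⇒ sig = (2;(2))
  P = {3,8}:  v_{3} + v_{8} = 2·v_{2}  ⇒ sig = (2;(2))
  P = {3,7}:  v_{3} + v_{7} = 2·v_{5} + 2·v_{9}  ⇒ sig = (2;(2,2))
  P = {3,4}:  v_{3} + v_{4} = 2·v_{5} + 3·v_{9}  ⇒ sig = (2;(2,3))
  P = {2,5,9}:  v_{2} + v_{5} + v_{9} = v_{3}  ⇒ sig = (3;(1))
  P = {5,8,9}:  v_{5} + v_{8} + v_{9} = v_{2}  ⇒ sig = (3;(1))

Hence PRS(X_Σ) =
{ (2;()) ×3,  (2;(1)) ×6,  (2;(1,1)) ×5,  (2;(1,1,1)),  (2;(1,2)) ×2,  (2;(2)) ×2,  (2;(2,2)),  (2;(2,3)),  (3;(1)) ×2 }


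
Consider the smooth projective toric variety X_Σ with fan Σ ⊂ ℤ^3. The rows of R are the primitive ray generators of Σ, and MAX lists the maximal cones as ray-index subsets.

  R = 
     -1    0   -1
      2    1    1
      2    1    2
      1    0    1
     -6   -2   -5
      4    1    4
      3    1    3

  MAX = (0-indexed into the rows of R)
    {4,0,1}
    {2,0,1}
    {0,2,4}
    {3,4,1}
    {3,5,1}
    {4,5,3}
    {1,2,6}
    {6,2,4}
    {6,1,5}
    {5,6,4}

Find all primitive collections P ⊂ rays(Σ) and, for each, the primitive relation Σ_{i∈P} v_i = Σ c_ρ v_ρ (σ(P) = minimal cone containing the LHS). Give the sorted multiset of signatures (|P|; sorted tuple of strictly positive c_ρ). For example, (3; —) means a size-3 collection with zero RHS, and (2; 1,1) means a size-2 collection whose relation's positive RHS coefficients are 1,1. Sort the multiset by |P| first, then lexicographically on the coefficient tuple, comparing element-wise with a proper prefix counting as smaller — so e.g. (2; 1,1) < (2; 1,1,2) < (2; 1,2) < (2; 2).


Minimal non-faces — 9 found among 7 rays, 10 max cones:

  • {0,3}:  v_{0} + v_{3} = 0  so sig = (2; —)
  • {0,5}:  v_{0} + v_{5} = v_{6}  so sig = (2; 1)
  • {0,6}:  v_{0} + v_{6} = v_{2}  so sig = (2; 1)
  • {2,3}:  v_{2} + v_{3} = v_{6}  so sig = (2; 1)
  • {3,6}:  v_{3} + v_{6} = v_{5}  so sig = (2; 1)
  • {2,5}:  v_{2} + v_{5} = 2·v_{6}  so sig = (2; 2)
  • {1,4,5}:  v_{1} + v_{4} + v_{5} = 0  so sig = (3; —)
  • {1,4,6}:  v_{1} + v_{4} + v_{6} = v_{0}  so sig = (3; 1)
  • {1,2,4}:  v_{1} + v_{2} + v_{4} = 2·v_{0}  so sig = (3; 2)

so the primitive-relation signature multiset is
{ (2; —),  (2; 1) ×4,  (2; 2),  (3; —),  (3; 1),  (3; 2) }


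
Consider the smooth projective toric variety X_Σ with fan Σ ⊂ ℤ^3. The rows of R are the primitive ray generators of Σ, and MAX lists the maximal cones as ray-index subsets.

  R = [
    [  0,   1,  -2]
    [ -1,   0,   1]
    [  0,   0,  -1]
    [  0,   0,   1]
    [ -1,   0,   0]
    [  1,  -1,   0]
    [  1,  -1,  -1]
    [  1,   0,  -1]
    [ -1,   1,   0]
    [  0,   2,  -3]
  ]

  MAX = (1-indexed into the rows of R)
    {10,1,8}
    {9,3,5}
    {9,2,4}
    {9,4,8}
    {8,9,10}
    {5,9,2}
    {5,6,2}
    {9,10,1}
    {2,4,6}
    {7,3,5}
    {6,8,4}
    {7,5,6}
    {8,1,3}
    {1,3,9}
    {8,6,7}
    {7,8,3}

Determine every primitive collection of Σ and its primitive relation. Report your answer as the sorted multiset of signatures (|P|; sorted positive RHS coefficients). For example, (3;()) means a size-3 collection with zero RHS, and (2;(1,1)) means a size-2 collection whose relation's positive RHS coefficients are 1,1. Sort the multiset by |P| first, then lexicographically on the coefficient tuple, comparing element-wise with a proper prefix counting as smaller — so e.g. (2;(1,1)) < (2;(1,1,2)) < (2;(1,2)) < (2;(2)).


Primitive collections (23):

  {2,8}:  v_{2} + v_{8} = 0  ⟹  sig = (2;())
  {3,4}:  v_{3} + v_{4} = 0  ⟹  sig = (2;())
  {6,9}:  v_{6} + v_{9} = 0  ⟹  sig = (2;())
  {2,3}:  v_{2} + v_{3} = v_{5}  ⟹  sig = (2;(1))
  {3,6}:  v_{3} + v_{6} = v_{7}  ⟹  sig = (2;(1))
  {4,5}:  v_{4} + v_{5} = v_{2}  ⟹  sig = (2;(1))
  {4,7}:  v_{4} + v_{7} = v_{6}  ⟹  sig = (2;(1))
  {5,8}:  v_{5} + v_{8} = v_{3}  ⟹  sig = (2;(1))
  {7,9}:  v_{7} + v_{9} = v_{3}  ⟹  sig = (2;(1))
  {1,2}:  v_{1} + v_{2} = v_{3} + v_{9}  ⟹  sig = (2;(1,1))
  {1,4}:  v_{1} + v_{4} = v_{8} + v_{9}  ⟹  sig = (2;(1,1))
  {1,6}:  v_{1} + v_{6} = v_{3} + v_{8}  ⟹  sig = (2;(1,1))
  {2,7}:  v_{2} + v_{7} = v_{5} + v_{6}  ⟹  sig = (2;(1,1))
  {2,10}:  v_{2} + v_{10} = v_{1} + v_{9}  ⟹  sig = (2;(1,1))
  {6,10}:  v_{6} + v_{10} = v_{1} + v_{8}  ⟹  sig = (2;(1,1))
  {5,10}:  v_{5} + v_{10} = v_{1} + v_{3} + v_{9}  ⟹  sig = (2;(1,1,1))
  {7,10}:  v_{7} + v_{10} = v_{1} + v_{3} + v_{8}  ⟹  sig = (2;(1,1,1))
  {1,5}:  v_{1} + v_{5} = 2·v_{3} + v_{9}  ⟹  sig = (2;(1,2))
  {1,7}:  v_{1} + v_{7} = 2·v_{3} + v_{8}  ⟹  sig = (2;(1,2))
  {3,10}:  v_{3} + v_{10} = 2·v_{1}  ⟹  sig = (2;(2))
  {4,10}:  v_{4} + v_{10} = 2·v_{8} + 2·v_{9}  ⟹  sig = (2;(2,2))
  {1,8,9}:  v_{1} + v_{8} + v_{9} = v_{10}  ⟹  sig = (3;(1))
  {3,8,9}:  v_{3} + v_{8} + v_{9} = v_{1}  ⟹  sig = (3;(1))

Signatures (|P|; sorted positive RHS coefficients), sorted:
    (2;())
    (2;())
    (2;())
    (2;(1))
    (2;(1))
    (2;(1))
    (2;(1))
    (2;(1))
    (2;(1))
    (2;(1,1))
    (2;(1,1))
    (2;(1,1))
    (2;(1,1))
    (2;(1,1))
    (2;(1,1))
    (2;(1,1,1))
    (2;(1,1,1))
    (2;(1,2))
    (2;(1,2))
    (2;(2))
    (2;(2,2))
    (3;(1))
    (3;(1))
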